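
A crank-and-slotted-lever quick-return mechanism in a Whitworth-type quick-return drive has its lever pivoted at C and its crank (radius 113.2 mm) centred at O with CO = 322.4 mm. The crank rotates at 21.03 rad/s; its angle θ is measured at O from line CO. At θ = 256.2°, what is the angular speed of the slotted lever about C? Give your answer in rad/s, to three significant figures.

ω = 21.03 rad/s
Crank pin A relative to C: A = (d + r cosθ, r sinθ); lever angle φ = atan2(r sinθ, d + r cosθ).
Differentiating tanφ: φ̇ = rω(d cosθ + r)/(d² + r² + 2dr cosθ).
d² + r² + 2dr cosθ = |CA|² = 0.0993451 m²;  d cosθ + r = +0.036297 m.
|ω_lever| = |0.1132·21.03·+0.036297| / 0.0993451 = 0.86978 rad/s.

0.870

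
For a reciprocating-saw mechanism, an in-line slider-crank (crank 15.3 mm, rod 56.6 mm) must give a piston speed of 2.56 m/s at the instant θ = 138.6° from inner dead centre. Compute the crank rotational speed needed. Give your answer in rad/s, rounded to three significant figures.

For an in-line slider-crank, |v_piston| = rω|sinθ|·[1 + r cosθ/√(L² − r² sin²θ)].
With r = 0.0153 m, L = 0.0566 m, θ = 138.6°: the bracketed kinematic factor |dx/dθ| = 0.0080329 m.
ω = v/|dx/dθ| = 2.56/0.0080329 = 318.69 rad/s.

319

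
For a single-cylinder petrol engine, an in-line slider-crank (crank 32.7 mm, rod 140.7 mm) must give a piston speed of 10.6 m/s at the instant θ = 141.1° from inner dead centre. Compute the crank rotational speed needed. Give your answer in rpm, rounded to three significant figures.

For an in-line slider-crank, |v_piston| = rω|sinθ|·[1 + r cosθ/√(L² − r² sin²θ)].
With r = 0.0327 m, L = 0.1407 m, θ = 141.1°: the bracketed kinematic factor |dx/dθ| = 0.01678 m.
ω = v/|dx/dθ| = 10.6/0.01678 = 631.7 rad/s.
N = 60ω/(2π) = 6032.3 rpm.

6030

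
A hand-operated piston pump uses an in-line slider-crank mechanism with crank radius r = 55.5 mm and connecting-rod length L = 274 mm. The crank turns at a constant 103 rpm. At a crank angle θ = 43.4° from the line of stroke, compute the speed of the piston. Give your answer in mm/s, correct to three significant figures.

ω = 2π·103/60 = 10.79 rad/s
For an in-line slider-crank, x = r cosθ + √(L² − r² sin²θ), so v = −rω sinθ·[1 + r cosθ/√(L² − r² sin²θ)].
With r = 0.0555 m, L = 0.274 m, θ = 43.4°: √(L² − r² sin²θ) = 0.27133 m.
v = −0.0555·10.79·0.68709·[1 + 0.0555·0.72657/0.27133] = -0.47244 m/s.
|v| = 0.47244 m/s = 472.44 mm/s.

472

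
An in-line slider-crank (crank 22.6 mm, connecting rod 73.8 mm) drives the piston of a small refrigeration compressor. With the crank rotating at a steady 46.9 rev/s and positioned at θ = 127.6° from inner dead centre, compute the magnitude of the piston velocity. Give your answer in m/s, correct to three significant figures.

4.26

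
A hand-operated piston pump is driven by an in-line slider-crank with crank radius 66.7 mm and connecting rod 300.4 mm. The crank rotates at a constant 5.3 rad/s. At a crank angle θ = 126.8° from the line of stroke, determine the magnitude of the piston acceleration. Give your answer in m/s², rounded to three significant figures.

ω = 5.3 rad/s
x(θ) = r cosθ + √(L² − r² sin²θ); with ω constant, a = ω²·d²x/dθ².
d²x/dθ² = −r cosθ − r²(cos2θ)/√u − r⁴ sin²2θ/(4u^{3/2}),  u = L² − r² sin²θ = 0.0873877 m².
Substituting r = 0.0667 m, L = 0.3004 m, θ = 126.8°: d²x/dθ² = +0.044028 m.
a = ω²·d²x/dθ² = (5.3)²·(+0.044028) = +1.2367 m/s²;  |a| = 1.2367 m/s².

1.24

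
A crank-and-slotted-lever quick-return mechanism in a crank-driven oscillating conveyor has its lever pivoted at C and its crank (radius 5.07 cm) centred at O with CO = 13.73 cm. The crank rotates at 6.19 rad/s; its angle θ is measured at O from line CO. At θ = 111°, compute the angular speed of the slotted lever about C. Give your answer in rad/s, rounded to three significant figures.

0.0286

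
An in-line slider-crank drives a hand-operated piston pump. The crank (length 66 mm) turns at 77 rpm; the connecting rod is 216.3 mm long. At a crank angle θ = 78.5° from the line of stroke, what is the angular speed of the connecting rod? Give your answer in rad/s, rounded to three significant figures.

0.514

ω = 8.063 rad/s (converted from 77 rpm).
The rod makes angle φ with the slider axis where L sinφ = r sinθ; differentiating, L cosφ·φ̇ = r ω cosθ.
L cosφ = √(L² − r² sin²θ) = 0.2064 m.
|ω_rod| = r ω |cosθ| / √(L² − r² sin²θ) = 0.066·8.063·0.19937/0.2064 = 0.51404 rad/s.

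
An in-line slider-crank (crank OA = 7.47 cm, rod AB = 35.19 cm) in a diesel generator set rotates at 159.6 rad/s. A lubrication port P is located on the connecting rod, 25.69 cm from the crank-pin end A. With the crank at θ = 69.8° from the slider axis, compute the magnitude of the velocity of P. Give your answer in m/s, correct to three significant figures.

11.9

ω = 159.6 rad/s.  Crank-pin speed |V_A| = rω = 11.922 m/s, perpendicular to OA.
Rod angle: sinφ = −(r/L) sinθ ⇒ φ = -11.491°; ω_rod = −rω cosθ/√(L²−r²sin²θ) = -11.938 rad/s.
V_P = V_A + ω_rod × AP, with AP = 0.2569 m along the rod.
Components: V_Px = −rω sinθ − a·ω_rod·sinφ = -11.8 m/s;  V_Py = rω cosθ + a·ω_rod·cosφ = +1.1114 m/s.
|V_P| = √(V_Px² + V_Py²) = 11.852 m/s.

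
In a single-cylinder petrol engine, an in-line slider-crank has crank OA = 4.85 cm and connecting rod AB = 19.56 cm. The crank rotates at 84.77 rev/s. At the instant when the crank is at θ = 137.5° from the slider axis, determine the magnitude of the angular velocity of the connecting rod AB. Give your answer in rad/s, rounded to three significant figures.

98.8

ω = 532.6 rad/s (converted from 84.77 rev/s).
The rod makes angle φ with the slider axis where L sinφ = r sinθ; differentiating, L cosφ·φ̇ = r ω cosθ.
L cosφ = √(L² − r² sin²θ) = 0.19284 m.
|ω_rod| = r ω |cosθ| / √(L² − r² sin²θ) = 0.0485·532.6·0.73728/0.19284 = 98.766 rad/s.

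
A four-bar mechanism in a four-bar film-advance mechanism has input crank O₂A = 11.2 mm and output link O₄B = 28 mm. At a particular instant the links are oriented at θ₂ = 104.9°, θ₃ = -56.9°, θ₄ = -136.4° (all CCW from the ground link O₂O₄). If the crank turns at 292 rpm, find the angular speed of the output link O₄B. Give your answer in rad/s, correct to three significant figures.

3.89

ω₂ = 30.58 rad/s (from 292 rpm).
Differentiating the loop-closure r₂e^{iθ₂}+r₃e^{iθ₃}=r₁+r₄e^{iθ₄} gives r₂ω₂e^{iθ₂}+r₃ω₃e^{iθ₃}=r₄ω₄e^{iθ₄}.
Eliminating the other unknown: ω₄ = r₂ω₂ sin(θ₂−θ₃) / [r₄ sin(θ₄−θ₃)].
Numerator sine = +0.31233; denominator sine = -0.98325.
Result = 0.0112·30.58·(+0.31233) / (0.028·(-0.98325)) = -3.8853 rad/s; magnitude 3.8853 rad/s.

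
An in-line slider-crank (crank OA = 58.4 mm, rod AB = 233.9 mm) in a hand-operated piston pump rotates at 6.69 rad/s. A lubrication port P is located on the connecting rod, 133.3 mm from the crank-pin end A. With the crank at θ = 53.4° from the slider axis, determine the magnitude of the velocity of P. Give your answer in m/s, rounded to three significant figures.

ω = 6.69 rad/s.  Crank-pin speed |V_A| = rω = 0.3907 m/s, perpendicular to OA.
Rod angle: sinφ = −(r/L) sinθ ⇒ φ = -11.563°; ω_rod = −rω cosθ/√(L²−r²sin²θ) = -1.0165 rad/s.
V_P = V_A + ω_rod × AP, with AP = 0.1333 m along the rod.
Components: V_Px = −rω sinθ − a·ω_rod·sinφ = -0.34082 m/s;  V_Py = rω cosθ + a·ω_rod·cosφ = +0.10019 m/s.
|V_P| = √(V_Px² + V_Py²) = 0.35524 m/s.

0.355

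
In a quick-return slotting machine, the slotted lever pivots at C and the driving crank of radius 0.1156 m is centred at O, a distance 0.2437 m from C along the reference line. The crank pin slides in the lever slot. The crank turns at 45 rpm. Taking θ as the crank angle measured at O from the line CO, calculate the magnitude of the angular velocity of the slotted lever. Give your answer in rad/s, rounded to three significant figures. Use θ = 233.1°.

0.430

ω = 4.712 rad/s (from 45 rpm).
Crank pin A relative to C: A = (d + r cosθ, r sinθ); lever angle φ = atan2(r sinθ, d + r cosθ).
Differentiating tanφ: φ̇ = rω(d cosθ + r)/(d² + r² + 2dr cosθ).
d² + r² + 2dr cosθ = |CA|² = 0.0389233 m²;  d cosθ + r = -0.030722 m.
|ω_lever| = |0.1156·4.712·-0.030722| / 0.0389233 = 0.42998 rad/s.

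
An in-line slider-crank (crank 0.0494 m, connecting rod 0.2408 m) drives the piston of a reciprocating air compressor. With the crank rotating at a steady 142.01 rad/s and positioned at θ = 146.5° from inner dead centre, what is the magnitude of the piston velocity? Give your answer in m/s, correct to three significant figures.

3.21

ω = 142 rad/s
For an in-line slider-crank, x = r cosθ + √(L² − r² sin²θ), so v = −rω sinθ·[1 + r cosθ/√(L² − r² sin²θ)].
With r = 0.0494 m, L = 0.2408 m, θ = 146.5°: √(L² − r² sin²θ) = 0.23925 m.
v = −0.0494·142·0.55194·[1 + 0.0494·-0.83389/0.23925] = -3.2053 m/s.
|v| = 3.2053 m/s.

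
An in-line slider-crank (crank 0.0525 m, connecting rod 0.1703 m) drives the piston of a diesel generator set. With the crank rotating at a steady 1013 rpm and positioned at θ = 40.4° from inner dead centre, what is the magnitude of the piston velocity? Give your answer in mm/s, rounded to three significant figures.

4470

ω = 2π·1013/60 = 106.1 rad/s
For an in-line slider-crank, x = r cosθ + √(L² − r² sin²θ), so v = −rω sinθ·[1 + r cosθ/√(L² − r² sin²θ)].
With r = 0.0525 m, L = 0.1703 m, θ = 40.4°: √(L² − r² sin²θ) = 0.16687 m.
v = −0.0525·106.1·0.64812·[1 + 0.0525·0.76154/0.16687] = -4.4744 m/s.
|v| = 4.4744 m/s = 4474.4 mm/s.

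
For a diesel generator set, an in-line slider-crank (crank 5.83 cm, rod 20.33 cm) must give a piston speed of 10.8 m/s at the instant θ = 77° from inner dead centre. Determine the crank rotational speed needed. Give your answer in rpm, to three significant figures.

For an in-line slider-crank, |v_piston| = rω|sinθ|·[1 + r cosθ/√(L² − r² sin²θ)].
With r = 0.0583 m, L = 0.2033 m, θ = 77°: the bracketed kinematic factor |dx/dθ| = 0.060622 m.
ω = v/|dx/dθ| = 10.8/0.060622 = 178.15 rad/s.
N = 60ω/(2π) = 1701.2 rpm.

1700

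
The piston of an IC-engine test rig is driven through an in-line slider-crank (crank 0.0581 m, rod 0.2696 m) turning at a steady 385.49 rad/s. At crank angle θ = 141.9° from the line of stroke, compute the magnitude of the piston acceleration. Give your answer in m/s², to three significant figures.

6330

ω = 385.5 rad/s
x(θ) = r cosθ + √(L² − r² sin²θ); with ω constant, a = ω²·d²x/dθ².
d²x/dθ² = −r cosθ − r²(cos2θ)/√u − r⁴ sin²2θ/(4u^{3/2}),  u = L² − r² sin²θ = 0.071399 m².
Substituting r = 0.0581 m, L = 0.2696 m, θ = 141.9°: d²x/dθ² = +0.042567 m.
a = ω²·d²x/dθ² = (385.5)²·(+0.042567) = +6325.5 m/s²;  |a| = 6325.5 m/s².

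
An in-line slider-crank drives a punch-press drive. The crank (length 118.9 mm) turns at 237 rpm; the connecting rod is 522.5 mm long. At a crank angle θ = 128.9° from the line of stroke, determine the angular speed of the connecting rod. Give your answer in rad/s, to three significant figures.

ω = 24.82 rad/s (converted from 237 rpm).
The rod makes angle φ with the slider axis where L sinφ = r sinθ; differentiating, L cosφ·φ̇ = r ω cosθ.
L cosφ = √(L² − r² sin²θ) = 0.51424 m.
|ω_rod| = r ω |cosθ| / √(L² − r² sin²θ) = 0.1189·24.82·0.62796/0.51424 = 3.6035 rad/s.

3.60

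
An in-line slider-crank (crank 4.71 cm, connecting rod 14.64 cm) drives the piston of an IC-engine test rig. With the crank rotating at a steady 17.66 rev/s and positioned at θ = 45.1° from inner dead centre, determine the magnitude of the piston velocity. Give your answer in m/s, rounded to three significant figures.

4.57

ω = 2π·17.7 = 111 rad/s
For an in-line slider-crank, x = r cosθ + √(L² − r² sin²θ), so v = −rω sinθ·[1 + r cosθ/√(L² − r² sin²θ)].
With r = 0.0471 m, L = 0.1464 m, θ = 45.1°: √(L² − r² sin²θ) = 0.14255 m.
v = −0.0471·111·0.70834·[1 + 0.0471·0.70587/0.14255] = -4.5654 m/s.
|v| = 4.5654 m/s.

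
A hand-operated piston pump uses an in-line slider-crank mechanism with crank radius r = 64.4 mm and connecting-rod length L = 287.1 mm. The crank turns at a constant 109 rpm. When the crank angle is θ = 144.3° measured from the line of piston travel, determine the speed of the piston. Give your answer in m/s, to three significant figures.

0.350

ω = 2π·109/60 = 11.41 rad/s
For an in-line slider-crank, x = r cosθ + √(L² − r² sin²θ), so v = −rω sinθ·[1 + r cosθ/√(L² − r² sin²θ)].
With r = 0.0644 m, L = 0.2871 m, θ = 144.3°: √(L² − r² sin²θ) = 0.28463 m.
v = −0.0644·11.41·0.58354·[1 + 0.0644·-0.81208/0.28463] = -0.35014 m/s.
|v| = 0.35014 m/s.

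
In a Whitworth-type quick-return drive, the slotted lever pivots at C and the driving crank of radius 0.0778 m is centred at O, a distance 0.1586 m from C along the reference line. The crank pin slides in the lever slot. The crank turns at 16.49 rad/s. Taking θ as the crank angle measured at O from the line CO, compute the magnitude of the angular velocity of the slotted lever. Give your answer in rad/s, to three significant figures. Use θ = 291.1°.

4.32

ω = 16.49 rad/s
Crank pin A relative to C: A = (d + r cosθ, r sinθ); lever angle φ = atan2(r sinθ, d + r cosθ).
Differentiating tanφ: φ̇ = rω(d cosθ + r)/(d² + r² + 2dr cosθ).
d² + r² + 2dr cosθ = |CA|² = 0.0400909 m²;  d cosθ + r = +0.1349 m.
|ω_lever| = |0.0778·16.49·+0.1349| / 0.0400909 = 4.3167 rad/s.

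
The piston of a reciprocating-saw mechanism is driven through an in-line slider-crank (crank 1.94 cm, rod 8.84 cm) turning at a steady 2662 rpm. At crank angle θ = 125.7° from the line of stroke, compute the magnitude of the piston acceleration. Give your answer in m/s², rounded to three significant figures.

ω = 2π·2662/60 = 278.8 rad/s
x(θ) = r cosθ + √(L² − r² sin²θ); with ω constant, a = ω²·d²x/dθ².
d²x/dθ² = −r cosθ − r²(cos2θ)/√u − r⁴ sin²2θ/(4u^{3/2}),  u = L² − r² sin²θ = 0.00756636 m².
Substituting r = 0.0194 m, L = 0.0884 m, θ = 125.7°: d²x/dθ² = +0.012652 m.
a = ω²·d²x/dθ² = (278.8)²·(+0.012652) = +983.21 m/s²;  |a| = 983.21 m/s².

983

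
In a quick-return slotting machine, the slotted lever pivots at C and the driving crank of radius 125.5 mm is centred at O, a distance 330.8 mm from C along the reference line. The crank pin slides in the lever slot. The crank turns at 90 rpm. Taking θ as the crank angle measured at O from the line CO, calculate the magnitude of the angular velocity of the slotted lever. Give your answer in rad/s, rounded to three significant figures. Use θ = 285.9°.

ω = 9.425 rad/s (from 90 rpm).
Crank pin A relative to C: A = (d + r cosθ, r sinθ); lever angle φ = atan2(r sinθ, d + r cosθ).
Differentiating tanφ: φ̇ = rω(d cosθ + r)/(d² + r² + 2dr cosθ).
d² + r² + 2dr cosθ = |CA|² = 0.147926 m²;  d cosθ + r = +0.21613 m.
|ω_lever| = |0.1255·9.425·+0.21613| / 0.147926 = 1.7281 rad/s.

1.73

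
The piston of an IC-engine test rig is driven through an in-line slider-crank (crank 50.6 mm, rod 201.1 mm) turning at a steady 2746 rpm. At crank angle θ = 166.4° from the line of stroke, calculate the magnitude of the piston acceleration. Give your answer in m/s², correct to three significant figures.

3130

ω = 2π·2746/60 = 287.6 rad/s
x(θ) = r cosθ + √(L² − r² sin²θ); with ω constant, a = ω²·d²x/dθ².
d²x/dθ² = −r cosθ − r²(cos2θ)/√u − r⁴ sin²2θ/(4u^{3/2}),  u = L² − r² sin²θ = 0.0402996 m².
Substituting r = 0.0506 m, L = 0.2011 m, θ = 166.4°: d²x/dθ² = +0.037795 m.
a = ω²·d²x/dθ² = (287.6)²·(+0.037795) = +3125.3 m/s²;  |a| = 3125.3 m/s².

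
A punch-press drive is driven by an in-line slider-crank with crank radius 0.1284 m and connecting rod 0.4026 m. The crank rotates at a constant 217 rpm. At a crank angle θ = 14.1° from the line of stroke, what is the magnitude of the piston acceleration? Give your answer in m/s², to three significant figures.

83.1

ω = 2π·217/60 = 22.72 rad/s
x(θ) = r cosθ + √(L² − r² sin²θ); with ω constant, a = ω²·d²x/dθ².
d²x/dθ² = −r cosθ − r²(cos2θ)/√u − r⁴ sin²2θ/(4u^{3/2}),  u = L² − r² sin²θ = 0.161108 m².
Substituting r = 0.1284 m, L = 0.4026 m, θ = 14.1°: d²x/dθ² = -0.16097 m.
a = ω²·d²x/dθ² = (22.72)²·(-0.16097) = -83.121 m/s²;  |a| = 83.121 m/s².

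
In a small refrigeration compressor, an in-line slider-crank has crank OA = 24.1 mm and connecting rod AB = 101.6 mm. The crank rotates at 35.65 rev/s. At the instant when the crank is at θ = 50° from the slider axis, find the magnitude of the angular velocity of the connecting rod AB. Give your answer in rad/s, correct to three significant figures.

34.7

ω = 224 rad/s (converted from 35.65 rev/s).
The rod makes angle φ with the slider axis where L sinφ = r sinθ; differentiating, L cosφ·φ̇ = r ω cosθ.
L cosφ = √(L² − r² sin²θ) = 0.099909 m.
|ω_rod| = r ω |cosθ| / √(L² − r² sin²θ) = 0.0241·224·0.64279/0.099909 = 34.731 rad/s.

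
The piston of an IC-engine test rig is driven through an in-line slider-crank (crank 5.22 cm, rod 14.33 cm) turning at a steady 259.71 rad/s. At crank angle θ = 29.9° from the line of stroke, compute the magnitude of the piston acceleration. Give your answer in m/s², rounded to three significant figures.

ω = 259.7 rad/s
x(θ) = r cosθ + √(L² − r² sin²θ); with ω constant, a = ω²·d²x/dθ².
d²x/dθ² = −r cosθ − r²(cos2θ)/√u − r⁴ sin²2θ/(4u^{3/2}),  u = L² − r² sin²θ = 0.0198578 m².
Substituting r = 0.0522 m, L = 0.1433 m, θ = 29.9°: d²x/dθ² = -0.055474 m.
a = ω²·d²x/dθ² = (259.7)²·(-0.055474) = -3741.7 m/s²;  |a| = 3741.7 m/s².

3740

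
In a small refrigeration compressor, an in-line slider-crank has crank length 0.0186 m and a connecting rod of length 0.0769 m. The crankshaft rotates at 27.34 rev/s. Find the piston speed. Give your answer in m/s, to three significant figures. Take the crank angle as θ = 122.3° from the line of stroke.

ω = 2π·27.3 = 171.8 rad/s
For an in-line slider-crank, x = r cosθ + √(L² − r² sin²θ), so v = −rω sinθ·[1 + r cosθ/√(L² − r² sin²θ)].
With r = 0.0186 m, L = 0.0769 m, θ = 122.3°: √(L² − r² sin²θ) = 0.075276 m.
v = −0.0186·171.8·0.84526·[1 + 0.0186·-0.53435/0.075276] = -2.3441 m/s.
|v| = 2.3441 m/s.

2.34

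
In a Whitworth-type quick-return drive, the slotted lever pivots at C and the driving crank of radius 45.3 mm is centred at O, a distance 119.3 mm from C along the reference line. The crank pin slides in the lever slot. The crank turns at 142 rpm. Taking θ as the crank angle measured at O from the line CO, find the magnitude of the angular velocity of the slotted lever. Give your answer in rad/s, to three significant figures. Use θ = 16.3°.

ω = 14.87 rad/s (from 142 rpm).
Crank pin A relative to C: A = (d + r cosθ, r sinθ); lever angle φ = atan2(r sinθ, d + r cosθ).
Differentiating tanφ: φ̇ = rω(d cosθ + r)/(d² + r² + 2dr cosθ).
d² + r² + 2dr cosθ = |CA|² = 0.0266587 m²;  d cosθ + r = +0.1598 m.
|ω_lever| = |0.0453·14.87·+0.1598| / 0.0266587 = 4.038 rad/s.

4.04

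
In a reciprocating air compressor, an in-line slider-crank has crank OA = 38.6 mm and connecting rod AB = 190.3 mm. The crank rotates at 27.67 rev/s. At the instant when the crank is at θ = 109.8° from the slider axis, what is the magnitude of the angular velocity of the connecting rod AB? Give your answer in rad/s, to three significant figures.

12.2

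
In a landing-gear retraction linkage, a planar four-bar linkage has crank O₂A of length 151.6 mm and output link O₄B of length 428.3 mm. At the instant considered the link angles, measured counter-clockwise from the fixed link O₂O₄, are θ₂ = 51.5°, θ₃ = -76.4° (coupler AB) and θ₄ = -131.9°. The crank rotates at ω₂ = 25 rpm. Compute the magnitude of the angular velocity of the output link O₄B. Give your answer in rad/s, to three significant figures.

ω₂ = 2.618 rad/s (from 25 rpm).
Differentiating the loop-closure r₂e^{iθ₂}+r₃e^{iθ₃}=r₁+r₄e^{iθ₄} gives r₂ω₂e^{iθ₂}+r₃ω₃e^{iθ₃}=r₄ω₄e^{iθ₄}.
Eliminating the other unknown: ω₄ = r₂ω₂ sin(θ₂−θ₃) / [r₄ sin(θ₄−θ₃)].
Numerator sine = +0.78908; denominator sine = -0.82413.
Result = 0.1516·2.618·(+0.78908) / (0.4283·(-0.82413)) = -0.88726 rad/s; magnitude 0.88726 rad/s.

0.887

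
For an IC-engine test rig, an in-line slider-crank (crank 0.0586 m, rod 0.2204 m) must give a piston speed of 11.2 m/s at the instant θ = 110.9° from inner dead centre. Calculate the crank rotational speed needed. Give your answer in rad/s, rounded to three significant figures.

227

For an in-line slider-crank, |v_piston| = rω|sinθ|·[1 + r cosθ/√(L² − r² sin²θ)].
With r = 0.0586 m, L = 0.2204 m, θ = 110.9°: the bracketed kinematic factor |dx/dθ| = 0.049384 m.
ω = v/|dx/dθ| = 11.2/0.049384 = 226.79 rad/s.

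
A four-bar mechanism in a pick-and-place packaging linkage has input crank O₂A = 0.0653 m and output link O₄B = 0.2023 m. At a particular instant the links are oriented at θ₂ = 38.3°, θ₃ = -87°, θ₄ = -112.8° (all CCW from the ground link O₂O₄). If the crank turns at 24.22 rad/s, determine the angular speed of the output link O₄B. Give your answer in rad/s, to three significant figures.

ω₂ = 24.22 rad/s
Differentiating the loop-closure r₂e^{iθ₂}+r₃e^{iθ₃}=r₁+r₄e^{iθ₄} gives r₂ω₂e^{iθ₂}+r₃ω₃e^{iθ₃}=r₄ω₄e^{iθ₄}.
Eliminating the other unknown: ω₄ = r₂ω₂ sin(θ₂−θ₃) / [r₄ sin(θ₄−θ₃)].
Numerator sine = +0.81614; denominator sine = -0.43523.
Result = 0.0653·24.22·(+0.81614) / (0.2023·(-0.43523)) = -14.66 rad/s; magnitude 14.66 rad/s.

14.7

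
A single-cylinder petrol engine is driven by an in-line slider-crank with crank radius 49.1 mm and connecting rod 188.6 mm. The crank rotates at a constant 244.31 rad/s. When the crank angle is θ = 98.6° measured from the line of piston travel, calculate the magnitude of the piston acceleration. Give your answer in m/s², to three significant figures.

ω = 244.3 rad/s
x(θ) = r cosθ + √(L² − r² sin²θ); with ω constant, a = ω²·d²x/dθ².
d²x/dθ² = −r cosθ − r²(cos2θ)/√u − r⁴ sin²2θ/(4u^{3/2}),  u = L² − r² sin²θ = 0.0332131 m².
Substituting r = 0.0491 m, L = 0.1886 m, θ = 98.6°: d²x/dθ² = +0.019958 m.
a = ω²·d²x/dθ² = (244.3)²·(+0.019958) = +1191.2 m/s²;  |a| = 1191.2 m/s².

1190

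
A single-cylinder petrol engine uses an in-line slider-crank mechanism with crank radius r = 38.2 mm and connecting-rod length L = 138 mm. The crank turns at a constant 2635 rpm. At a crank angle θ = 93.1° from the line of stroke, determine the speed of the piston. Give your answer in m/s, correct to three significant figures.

10.4

ω = 2π·2635/60 = 275.9 rad/s
For an in-line slider-crank, x = r cosθ + √(L² − r² sin²θ), so v = −rω sinθ·[1 + r cosθ/√(L² − r² sin²θ)].
With r = 0.0382 m, L = 0.138 m, θ = 93.1°: √(L² − r² sin²θ) = 0.13262 m.
v = −0.0382·275.9·0.99854·[1 + 0.0382·-0.05408/0.13262] = -10.361 m/s.
|v| = 10.361 m/s.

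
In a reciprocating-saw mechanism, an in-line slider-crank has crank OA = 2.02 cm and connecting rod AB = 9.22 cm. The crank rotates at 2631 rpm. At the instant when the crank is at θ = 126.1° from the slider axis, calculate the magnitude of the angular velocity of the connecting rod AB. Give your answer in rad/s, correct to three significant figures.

36.1

ω = 275.5 rad/s (converted from 2631 rpm).
The rod makes angle φ with the slider axis where L sinφ = r sinθ; differentiating, L cosφ·φ̇ = r ω cosθ.
L cosφ = √(L² − r² sin²θ) = 0.090744 m.
|ω_rod| = r ω |cosθ| / √(L² − r² sin²θ) = 0.0202·275.5·0.58920/0.090744 = 36.136 rad/s.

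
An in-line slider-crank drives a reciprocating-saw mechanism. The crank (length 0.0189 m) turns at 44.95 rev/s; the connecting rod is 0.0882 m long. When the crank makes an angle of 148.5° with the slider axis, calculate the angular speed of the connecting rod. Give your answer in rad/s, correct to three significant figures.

ω = 282.4 rad/s (converted from 44.95 rev/s).
The rod makes angle φ with the slider axis where L sinφ = r sinθ; differentiating, L cosφ·φ̇ = r ω cosθ.
L cosφ = √(L² − r² sin²θ) = 0.087645 m.
|ω_rod| = r ω |cosθ| / √(L² − r² sin²θ) = 0.0189·282.4·0.85264/0.087645 = 51.929 rad/s.

51.9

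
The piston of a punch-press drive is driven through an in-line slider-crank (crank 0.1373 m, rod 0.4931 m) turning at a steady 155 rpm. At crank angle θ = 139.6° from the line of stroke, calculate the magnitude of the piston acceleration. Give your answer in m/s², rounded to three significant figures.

25.7

ω = 2π·155/60 = 16.23 rad/s
x(θ) = r cosθ + √(L² − r² sin²θ); with ω constant, a = ω²·d²x/dθ².
d²x/dθ² = −r cosθ − r²(cos2θ)/√u − r⁴ sin²2θ/(4u^{3/2}),  u = L² − r² sin²θ = 0.235229 m².
Substituting r = 0.1373 m, L = 0.4931 m, θ = 139.6°: d²x/dθ² = +0.097586 m.
a = ω²·d²x/dθ² = (16.23)²·(+0.097586) = +25.71 m/s²;  |a| = 25.71 m/s².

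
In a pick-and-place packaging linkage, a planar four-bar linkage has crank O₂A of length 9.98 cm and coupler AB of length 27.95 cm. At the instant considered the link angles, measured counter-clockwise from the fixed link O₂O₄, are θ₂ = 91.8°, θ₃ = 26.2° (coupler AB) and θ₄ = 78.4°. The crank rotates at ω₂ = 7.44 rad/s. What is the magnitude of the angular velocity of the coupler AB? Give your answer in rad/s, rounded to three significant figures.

0.779

ω₂ = 7.44 rad/s
Differentiating the loop-closure r₂e^{iθ₂}+r₃e^{iθ₃}=r₁+r₄e^{iθ₄} gives r₂ω₂e^{iθ₂}+r₃ω₃e^{iθ₃}=r₄ω₄e^{iθ₄}.
Eliminating the other unknown: ω₃ = r₂ω₂ sin(θ₄−θ₂) / [r₃ sin(θ₃−θ₄)].
Numerator sine = -0.23175; denominator sine = -0.79016.
Result = 0.0998·7.44·(-0.23175) / (0.2795·(-0.79016)) = +0.77916 rad/s; magnitude 0.77916 rad/s.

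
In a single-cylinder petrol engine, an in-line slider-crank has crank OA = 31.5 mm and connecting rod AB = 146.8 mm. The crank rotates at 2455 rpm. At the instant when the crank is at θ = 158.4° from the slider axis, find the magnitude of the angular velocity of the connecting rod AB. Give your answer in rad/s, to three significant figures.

51.5

ω = 257.1 rad/s (converted from 2455 rpm).
The rod makes angle φ with the slider axis where L sinφ = r sinθ; differentiating, L cosφ·φ̇ = r ω cosθ.
L cosφ = √(L² − r² sin²θ) = 0.14634 m.
|ω_rod| = r ω |cosθ| / √(L² − r² sin²θ) = 0.0315·257.1·0.92978/0.14634 = 51.452 rad/s.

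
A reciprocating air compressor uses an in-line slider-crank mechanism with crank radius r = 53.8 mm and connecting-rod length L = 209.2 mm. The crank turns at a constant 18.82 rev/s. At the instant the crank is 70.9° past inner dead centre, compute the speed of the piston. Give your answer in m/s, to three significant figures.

ω = 2π·18.8 = 118.2 rad/s
For an in-line slider-crank, x = r cosθ + √(L² − r² sin²θ), so v = −rω sinθ·[1 + r cosθ/√(L² − r² sin²θ)].
With r = 0.0538 m, L = 0.2092 m, θ = 70.9°: √(L² − r² sin²θ) = 0.20293 m.
v = −0.0538·118.2·0.94495·[1 + 0.0538·0.32722/0.20293] = -6.5331 m/s.
|v| = 6.5331 m/s.

6.53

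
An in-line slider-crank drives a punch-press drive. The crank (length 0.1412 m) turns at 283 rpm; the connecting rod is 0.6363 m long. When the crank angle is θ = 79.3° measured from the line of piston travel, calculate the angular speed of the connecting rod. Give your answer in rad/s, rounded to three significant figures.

ω = 29.64 rad/s (converted from 283 rpm).
The rod makes angle φ with the slider axis where L sinφ = r sinθ; differentiating, L cosφ·φ̇ = r ω cosθ.
L cosφ = √(L² − r² sin²θ) = 0.62099 m.
|ω_rod| = r ω |cosθ| / √(L² − r² sin²θ) = 0.1412·29.64·0.18567/0.62099 = 1.2511 rad/s.

1.25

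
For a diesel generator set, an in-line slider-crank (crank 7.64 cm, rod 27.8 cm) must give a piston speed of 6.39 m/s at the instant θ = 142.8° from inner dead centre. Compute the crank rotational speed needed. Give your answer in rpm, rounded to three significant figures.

For an in-line slider-crank, |v_piston| = rω|sinθ|·[1 + r cosθ/√(L² − r² sin²θ)].
With r = 0.0764 m, L = 0.278 m, θ = 142.8°: the bracketed kinematic factor |dx/dθ| = 0.035937 m.
ω = v/|dx/dθ| = 6.39/0.035937 = 177.81 rad/s.
N = 60ω/(2π) = 1698 rpm.

1700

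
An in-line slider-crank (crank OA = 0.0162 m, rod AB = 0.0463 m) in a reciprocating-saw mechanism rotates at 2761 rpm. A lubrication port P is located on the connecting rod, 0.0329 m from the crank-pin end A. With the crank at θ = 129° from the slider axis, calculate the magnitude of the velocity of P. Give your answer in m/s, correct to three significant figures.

ω = 289.1 rad/s.  Crank-pin speed |V_A| = rω = 4.6839 m/s, perpendicular to OA.
Rod angle: sinφ = −(r/L) sinθ ⇒ φ = -15.778°; ω_rod = −rω cosθ/√(L²−r²sin²θ) = +66.158 rad/s.
V_P = V_A + ω_rod × AP, with AP = 0.0329 m along the rod.
Components: V_Px = −rω sinθ − a·ω_rod·sinφ = -3.0482 m/s;  V_Py = rω cosθ + a·ω_rod·cosφ = -0.85311 m/s.
|V_P| = √(V_Px² + V_Py²) = 3.1654 m/s.

3.17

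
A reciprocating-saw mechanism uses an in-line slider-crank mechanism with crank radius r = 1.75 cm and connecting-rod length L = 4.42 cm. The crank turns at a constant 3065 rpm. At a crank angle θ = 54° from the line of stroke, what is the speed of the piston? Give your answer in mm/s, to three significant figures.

5660

ω = 2π·3065/60 = 321 rad/s
For an in-line slider-crank, x = r cosθ + √(L² − r² sin²θ), so v = −rω sinθ·[1 + r cosθ/√(L² − r² sin²θ)].
With r = 0.0175 m, L = 0.0442 m, θ = 54°: √(L² − r² sin²θ) = 0.041871 m.
v = −0.0175·321·0.80902·[1 + 0.0175·0.58779/0.041871] = -5.6605 m/s.
|v| = 5.6605 m/s = 5660.5 mm/s.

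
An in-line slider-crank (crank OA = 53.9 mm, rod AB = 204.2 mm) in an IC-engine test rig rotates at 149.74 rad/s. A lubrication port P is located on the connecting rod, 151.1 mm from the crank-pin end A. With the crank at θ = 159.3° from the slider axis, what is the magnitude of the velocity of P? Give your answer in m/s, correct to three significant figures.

ω = 149.7 rad/s.  Crank-pin speed |V_A| = rω = 8.071 m/s, perpendicular to OA.
Rod angle: sinφ = −(r/L) sinθ ⇒ φ = -5.354°; ω_rod = −rω cosθ/√(L²−r²sin²θ) = +37.135 rad/s.
V_P = V_A + ω_rod × AP, with AP = 0.1511 m along the rod.
Components: V_Px = −rω sinθ − a·ω_rod·sinφ = -2.3294 m/s;  V_Py = rω cosθ + a·ω_rod·cosφ = -1.9633 m/s.
|V_P| = √(V_Px² + V_Py²) = 3.0464 m/s.

3.05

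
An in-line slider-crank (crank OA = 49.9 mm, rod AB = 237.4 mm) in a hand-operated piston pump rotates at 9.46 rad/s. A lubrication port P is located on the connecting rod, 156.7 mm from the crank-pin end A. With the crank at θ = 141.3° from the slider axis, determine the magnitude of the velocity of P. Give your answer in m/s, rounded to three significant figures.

ω = 9.46 rad/s.  Crank-pin speed |V_A| = rω = 0.47205 m/s, perpendicular to OA.
Rod angle: sinφ = −(r/L) sinθ ⇒ φ = -7.552°; ω_rod = −rω cosθ/√(L²−r²sin²θ) = +1.5654 rad/s.
V_P = V_A + ω_rod × AP, with AP = 0.1567 m along the rod.
Components: V_Px = −rω sinθ − a·ω_rod·sinφ = -0.26291 m/s;  V_Py = rω cosθ + a·ω_rod·cosφ = -0.12523 m/s.
|V_P| = √(V_Px² + V_Py²) = 0.29121 m/s.

0.291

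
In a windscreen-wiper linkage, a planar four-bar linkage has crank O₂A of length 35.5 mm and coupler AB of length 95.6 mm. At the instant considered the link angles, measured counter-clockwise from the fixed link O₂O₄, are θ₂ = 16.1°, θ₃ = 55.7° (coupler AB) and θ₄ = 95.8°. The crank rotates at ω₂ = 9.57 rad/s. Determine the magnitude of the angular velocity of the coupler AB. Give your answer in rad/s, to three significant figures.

5.43

ω₂ = 9.57 rad/s
Differentiating the loop-closure r₂e^{iθ₂}+r₃e^{iθ₃}=r₁+r₄e^{iθ₄} gives r₂ω₂e^{iθ₂}+r₃ω₃e^{iθ₃}=r₄ω₄e^{iθ₄}.
Eliminating the other unknown: ω₃ = r₂ω₂ sin(θ₄−θ₂) / [r₃ sin(θ₃−θ₄)].
Numerator sine = +0.98389; denominator sine = -0.64412.
Result = 0.0355·9.57·(+0.98389) / (0.0956·(-0.64412)) = -5.4282 rad/s; magnitude 5.4282 rad/s.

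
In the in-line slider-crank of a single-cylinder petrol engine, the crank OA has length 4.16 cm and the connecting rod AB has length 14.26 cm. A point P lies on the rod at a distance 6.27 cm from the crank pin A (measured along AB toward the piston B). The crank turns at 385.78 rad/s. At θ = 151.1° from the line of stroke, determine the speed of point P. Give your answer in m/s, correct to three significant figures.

ω = 385.8 rad/s.  Crank-pin speed |V_A| = rω = 16.048 m/s, perpendicular to OA.
Rod angle: sinφ = −(r/L) sinθ ⇒ φ = -8.105°; ω_rod = −rω cosθ/√(L²−r²sin²θ) = +99.52 rad/s.
V_P = V_A + ω_rod × AP, with AP = 0.0627 m along the rod.
Components: V_Px = −rω sinθ − a·ω_rod·sinφ = -6.8762 m/s;  V_Py = rω cosθ + a·ω_rod·cosφ = -7.8722 m/s.
|V_P| = √(V_Px² + V_Py²) = 10.452 m/s.

10.5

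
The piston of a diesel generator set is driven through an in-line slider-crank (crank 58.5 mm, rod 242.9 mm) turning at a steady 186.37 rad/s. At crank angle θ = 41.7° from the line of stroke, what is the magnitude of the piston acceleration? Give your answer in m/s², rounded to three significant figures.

ω = 186.4 rad/s
x(θ) = r cosθ + √(L² − r² sin²θ); with ω constant, a = ω²·d²x/dθ².
d²x/dθ² = −r cosθ − r²(cos2θ)/√u − r⁴ sin²2θ/(4u^{3/2}),  u = L² − r² sin²θ = 0.057486 m².
Substituting r = 0.0585 m, L = 0.2429 m, θ = 41.7°: d²x/dθ² = -0.045529 m.
a = ω²·d²x/dθ² = (186.4)²·(-0.045529) = -1581.4 m/s²;  |a| = 1581.4 m/s².

1580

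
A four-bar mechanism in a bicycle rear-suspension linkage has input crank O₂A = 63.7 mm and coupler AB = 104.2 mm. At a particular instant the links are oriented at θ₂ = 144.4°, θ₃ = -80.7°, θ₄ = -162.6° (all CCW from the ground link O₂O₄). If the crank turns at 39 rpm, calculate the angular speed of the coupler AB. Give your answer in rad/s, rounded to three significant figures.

ω₂ = 4.084 rad/s (from 39 rpm).
Differentiating the loop-closure r₂e^{iθ₂}+r₃e^{iθ₃}=r₁+r₄e^{iθ₄} gives r₂ω₂e^{iθ₂}+r₃ω₃e^{iθ₃}=r₄ω₄e^{iθ₄}.
Eliminating the other unknown: ω₃ = r₂ω₂ sin(θ₄−θ₂) / [r₃ sin(θ₃−θ₄)].
Numerator sine = +0.79864; denominator sine = +0.99002.
Result = 0.0637·4.084·(+0.79864) / (0.1042·(+0.99002)) = +2.014 rad/s; magnitude 2.014 rad/s.

2.01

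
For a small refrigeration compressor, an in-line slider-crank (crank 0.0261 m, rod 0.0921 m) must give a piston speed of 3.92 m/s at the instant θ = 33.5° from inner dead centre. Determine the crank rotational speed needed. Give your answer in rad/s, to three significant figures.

220

For an in-line slider-crank, |v_piston| = rω|sinθ|·[1 + r cosθ/√(L² − r² sin²θ)].
With r = 0.0261 m, L = 0.0921 m, θ = 33.5°: the bracketed kinematic factor |dx/dθ| = 0.017852 m.
ω = v/|dx/dθ| = 3.92/0.017852 = 219.58 rad/s.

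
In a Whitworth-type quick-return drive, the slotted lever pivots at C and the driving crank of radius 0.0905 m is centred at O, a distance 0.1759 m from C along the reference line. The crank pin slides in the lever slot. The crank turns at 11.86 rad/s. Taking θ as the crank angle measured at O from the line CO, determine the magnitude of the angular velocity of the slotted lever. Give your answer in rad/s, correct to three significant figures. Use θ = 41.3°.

3.79

ω = 11.86 rad/s
Crank pin A relative to C: A = (d + r cosθ, r sinθ); lever angle φ = atan2(r sinθ, d + r cosθ).
Differentiating tanφ: φ̇ = rω(d cosθ + r)/(d² + r² + 2dr cosθ).
d² + r² + 2dr cosθ = |CA|² = 0.0630497 m²;  d cosθ + r = +0.22265 m.
|ω_lever| = |0.0905·11.86·+0.22265| / 0.0630497 = 3.7902 rad/s.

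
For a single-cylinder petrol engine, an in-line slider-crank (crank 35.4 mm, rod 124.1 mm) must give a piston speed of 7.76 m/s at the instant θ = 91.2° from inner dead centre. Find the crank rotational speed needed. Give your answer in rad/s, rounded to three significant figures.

221

For an in-line slider-crank, |v_piston| = rω|sinθ|·[1 + r cosθ/√(L² − r² sin²θ)].
With r = 0.0354 m, L = 0.1241 m, θ = 91.2°: the bracketed kinematic factor |dx/dθ| = 0.035172 m.
ω = v/|dx/dθ| = 7.76/0.035172 = 220.63 rad/s.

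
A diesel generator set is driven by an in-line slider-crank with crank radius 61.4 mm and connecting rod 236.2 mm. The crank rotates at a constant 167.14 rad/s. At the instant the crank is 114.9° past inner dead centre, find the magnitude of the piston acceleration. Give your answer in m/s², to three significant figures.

ω = 167.1 rad/s
x(θ) = r cosθ + √(L² − r² sin²θ); with ω constant, a = ω²·d²x/dθ².
d²x/dθ² = −r cosθ − r²(cos2θ)/√u − r⁴ sin²2θ/(4u^{3/2}),  u = L² − r² sin²θ = 0.0526888 m².
Substituting r = 0.0614 m, L = 0.2362 m, θ = 114.9°: d²x/dθ² = +0.036281 m.
a = ω²·d²x/dθ² = (167.1)²·(+0.036281) = +1013.5 m/s²;  |a| = 1013.5 m/s².

1010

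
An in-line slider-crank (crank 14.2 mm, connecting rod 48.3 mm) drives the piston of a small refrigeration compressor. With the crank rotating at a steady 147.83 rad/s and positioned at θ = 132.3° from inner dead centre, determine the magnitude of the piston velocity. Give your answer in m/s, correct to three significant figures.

ω = 147.8 rad/s
For an in-line slider-crank, x = r cosθ + √(L² − r² sin²θ), so v = −rω sinθ·[1 + r cosθ/√(L² − r² sin²θ)].
With r = 0.0142 m, L = 0.0483 m, θ = 132.3°: √(L² − r² sin²θ) = 0.047144 m.
v = −0.0142·147.8·0.73963·[1 + 0.0142·-0.67301/0.047144] = -1.2379 m/s.
|v| = 1.2379 m/s.

1.24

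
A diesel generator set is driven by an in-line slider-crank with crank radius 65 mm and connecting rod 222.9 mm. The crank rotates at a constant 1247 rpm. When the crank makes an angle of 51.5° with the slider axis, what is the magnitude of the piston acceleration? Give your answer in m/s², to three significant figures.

ω = 2π·1247/60 = 130.6 rad/s
x(θ) = r cosθ + √(L² − r² sin²θ); with ω constant, a = ω²·d²x/dθ².
d²x/dθ² = −r cosθ − r²(cos2θ)/√u − r⁴ sin²2θ/(4u^{3/2}),  u = L² − r² sin²θ = 0.0470967 m².
Substituting r = 0.065 m, L = 0.2229 m, θ = 51.5°: d²x/dθ² = -0.036499 m.
a = ω²·d²x/dθ² = (130.6)²·(-0.036499) = -622.39 m/s²;  |a| = 622.39 m/s².

622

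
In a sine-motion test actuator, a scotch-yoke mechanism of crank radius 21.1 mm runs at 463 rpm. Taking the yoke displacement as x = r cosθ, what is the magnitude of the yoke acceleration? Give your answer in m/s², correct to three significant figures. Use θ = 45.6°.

ω = 48.49 rad/s (from 463 rpm).
x = r cosθ ⇒ ẍ = −rω² cosθ (ω constant).
|a| = rω²|cosθ| = 0.0211·(48.49)²·|cos 45.6°| = 34.705 m/s².

34.7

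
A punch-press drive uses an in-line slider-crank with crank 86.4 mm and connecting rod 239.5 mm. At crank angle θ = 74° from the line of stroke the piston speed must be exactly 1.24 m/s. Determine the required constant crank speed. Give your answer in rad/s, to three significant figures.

For an in-line slider-crank, |v_piston| = rω|sinθ|·[1 + r cosθ/√(L² − r² sin²θ)].
With r = 0.0864 m, L = 0.2395 m, θ = 74°: the bracketed kinematic factor |dx/dθ| = 0.091858 m.
ω = v/|dx/dθ| = 1.24/0.091858 = 13.499 rad/s.

13.5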